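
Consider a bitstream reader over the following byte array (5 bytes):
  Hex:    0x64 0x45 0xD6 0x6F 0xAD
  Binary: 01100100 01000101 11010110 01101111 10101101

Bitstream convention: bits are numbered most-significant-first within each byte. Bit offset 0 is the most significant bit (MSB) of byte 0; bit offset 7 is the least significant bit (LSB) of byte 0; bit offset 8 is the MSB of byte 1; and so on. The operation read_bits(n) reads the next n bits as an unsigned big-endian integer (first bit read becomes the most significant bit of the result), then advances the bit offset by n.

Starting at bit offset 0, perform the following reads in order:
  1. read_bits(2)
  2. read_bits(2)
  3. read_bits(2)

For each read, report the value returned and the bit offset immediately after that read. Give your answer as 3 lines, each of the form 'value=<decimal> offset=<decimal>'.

Answer: value=1 offset=2
value=2 offset=4
value=1 offset=6

Derivation:
Read 1: bits[0:2] width=2 -> value=1 (bin 01); offset now 2 = byte 0 bit 2; 38 bits remain
Read 2: bits[2:4] width=2 -> value=2 (bin 10); offset now 4 = byte 0 bit 4; 36 bits remain
Read 3: bits[4:6] width=2 -> value=1 (bin 01); offset now 6 = byte 0 bit 6; 34 bits remain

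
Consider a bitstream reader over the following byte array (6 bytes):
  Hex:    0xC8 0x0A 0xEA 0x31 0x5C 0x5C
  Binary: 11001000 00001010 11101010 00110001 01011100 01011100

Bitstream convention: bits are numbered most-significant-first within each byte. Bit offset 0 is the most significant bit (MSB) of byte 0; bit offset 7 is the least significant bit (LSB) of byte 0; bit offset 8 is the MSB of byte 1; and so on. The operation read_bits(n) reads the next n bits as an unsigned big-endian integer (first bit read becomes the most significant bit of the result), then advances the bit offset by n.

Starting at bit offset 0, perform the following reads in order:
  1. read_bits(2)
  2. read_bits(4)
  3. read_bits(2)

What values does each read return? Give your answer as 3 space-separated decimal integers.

Answer: 3 2 0

Derivation:
Read 1: bits[0:2] width=2 -> value=3 (bin 11); offset now 2 = byte 0 bit 2; 46 bits remain
Read 2: bits[2:6] width=4 -> value=2 (bin 0010); offset now 6 = byte 0 bit 6; 42 bits remain
Read 3: bits[6:8] width=2 -> value=0 (bin 00); offset now 8 = byte 1 bit 0; 40 bits remain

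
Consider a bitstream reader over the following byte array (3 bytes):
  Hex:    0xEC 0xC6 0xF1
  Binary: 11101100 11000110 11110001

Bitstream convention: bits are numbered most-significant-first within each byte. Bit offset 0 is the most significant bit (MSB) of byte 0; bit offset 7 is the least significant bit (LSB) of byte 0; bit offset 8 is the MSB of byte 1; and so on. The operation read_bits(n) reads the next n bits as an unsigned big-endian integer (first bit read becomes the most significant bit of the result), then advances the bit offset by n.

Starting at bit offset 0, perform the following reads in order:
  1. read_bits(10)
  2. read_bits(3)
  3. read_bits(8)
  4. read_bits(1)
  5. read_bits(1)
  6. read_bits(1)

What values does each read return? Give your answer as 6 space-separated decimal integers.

Answer: 947 0 222 0 0 1

Derivation:
Read 1: bits[0:10] width=10 -> value=947 (bin 1110110011); offset now 10 = byte 1 bit 2; 14 bits remain
Read 2: bits[10:13] width=3 -> value=0 (bin 000); offset now 13 = byte 1 bit 5; 11 bits remain
Read 3: bits[13:21] width=8 -> value=222 (bin 11011110); offset now 21 = byte 2 bit 5; 3 bits remain
Read 4: bits[21:22] width=1 -> value=0 (bin 0); offset now 22 = byte 2 bit 6; 2 bits remain
Read 5: bits[22:23] width=1 -> value=0 (bin 0); offset now 23 = byte 2 bit 7; 1 bits remain
Read 6: bits[23:24] width=1 -> value=1 (bin 1); offset now 24 = byte 3 bit 0; 0 bits remain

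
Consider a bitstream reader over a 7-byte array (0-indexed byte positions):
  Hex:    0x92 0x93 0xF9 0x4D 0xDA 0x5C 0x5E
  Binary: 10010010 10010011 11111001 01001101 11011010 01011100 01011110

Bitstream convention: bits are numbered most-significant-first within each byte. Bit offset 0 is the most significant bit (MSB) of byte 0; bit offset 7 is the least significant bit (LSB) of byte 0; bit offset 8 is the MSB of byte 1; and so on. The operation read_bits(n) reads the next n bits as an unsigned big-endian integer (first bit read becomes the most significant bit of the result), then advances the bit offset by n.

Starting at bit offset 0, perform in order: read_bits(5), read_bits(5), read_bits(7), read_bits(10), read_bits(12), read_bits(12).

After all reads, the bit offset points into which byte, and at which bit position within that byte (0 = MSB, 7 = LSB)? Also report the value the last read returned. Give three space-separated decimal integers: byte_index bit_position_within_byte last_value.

Read 1: bits[0:5] width=5 -> value=18 (bin 10010); offset now 5 = byte 0 bit 5; 51 bits remain
Read 2: bits[5:10] width=5 -> value=10 (bin 01010); offset now 10 = byte 1 bit 2; 46 bits remain
Read 3: bits[10:17] width=7 -> value=39 (bin 0100111); offset now 17 = byte 2 bit 1; 39 bits remain
Read 4: bits[17:27] width=10 -> value=970 (bin 1111001010); offset now 27 = byte 3 bit 3; 29 bits remain
Read 5: bits[27:39] width=12 -> value=1773 (bin 011011101101); offset now 39 = byte 4 bit 7; 17 bits remain
Read 6: bits[39:51] width=12 -> value=738 (bin 001011100010); offset now 51 = byte 6 bit 3; 5 bits remain

Answer: 6 3 738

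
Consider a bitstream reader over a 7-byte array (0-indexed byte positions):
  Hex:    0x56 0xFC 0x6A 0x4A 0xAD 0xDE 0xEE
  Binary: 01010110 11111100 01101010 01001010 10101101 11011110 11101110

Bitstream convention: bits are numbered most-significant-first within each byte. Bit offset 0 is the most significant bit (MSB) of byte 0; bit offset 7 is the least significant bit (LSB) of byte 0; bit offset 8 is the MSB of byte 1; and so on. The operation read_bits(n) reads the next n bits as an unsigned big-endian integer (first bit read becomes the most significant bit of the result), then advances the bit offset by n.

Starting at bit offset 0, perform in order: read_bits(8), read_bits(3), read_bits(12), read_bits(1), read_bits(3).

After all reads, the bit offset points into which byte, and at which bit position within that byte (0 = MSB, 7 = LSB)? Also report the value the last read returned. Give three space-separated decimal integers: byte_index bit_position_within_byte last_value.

Answer: 3 3 2

Derivation:
Read 1: bits[0:8] width=8 -> value=86 (bin 01010110); offset now 8 = byte 1 bit 0; 48 bits remain
Read 2: bits[8:11] width=3 -> value=7 (bin 111); offset now 11 = byte 1 bit 3; 45 bits remain
Read 3: bits[11:23] width=12 -> value=3637 (bin 111000110101); offset now 23 = byte 2 bit 7; 33 bits remain
Read 4: bits[23:24] width=1 -> value=0 (bin 0); offset now 24 = byte 3 bit 0; 32 bits remain
Read 5: bits[24:27] width=3 -> value=2 (bin 010); offset now 27 = byte 3 bit 3; 29 bits remain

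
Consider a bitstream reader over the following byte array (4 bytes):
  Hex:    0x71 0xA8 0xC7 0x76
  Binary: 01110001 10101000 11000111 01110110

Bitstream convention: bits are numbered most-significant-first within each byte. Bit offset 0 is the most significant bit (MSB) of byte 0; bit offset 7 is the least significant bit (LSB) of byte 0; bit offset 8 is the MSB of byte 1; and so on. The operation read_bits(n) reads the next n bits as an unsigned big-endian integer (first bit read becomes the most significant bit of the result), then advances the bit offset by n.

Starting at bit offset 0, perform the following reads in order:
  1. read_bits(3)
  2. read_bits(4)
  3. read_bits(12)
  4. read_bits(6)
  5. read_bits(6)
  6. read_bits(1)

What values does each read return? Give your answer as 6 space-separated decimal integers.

Answer: 3 8 3398 14 59 0

Derivation:
Read 1: bits[0:3] width=3 -> value=3 (bin 011); offset now 3 = byte 0 bit 3; 29 bits remain
Read 2: bits[3:7] width=4 -> value=8 (bin 1000); offset now 7 = byte 0 bit 7; 25 bits remain
Read 3: bits[7:19] width=12 -> value=3398 (bin 110101000110); offset now 19 = byte 2 bit 3; 13 bits remain
Read 4: bits[19:25] width=6 -> value=14 (bin 001110); offset now 25 = byte 3 bit 1; 7 bits remain
Read 5: bits[25:31] width=6 -> value=59 (bin 111011); offset now 31 = byte 3 bit 7; 1 bits remain
Read 6: bits[31:32] width=1 -> value=0 (bin 0); offset now 32 = byte 4 bit 0; 0 bits remain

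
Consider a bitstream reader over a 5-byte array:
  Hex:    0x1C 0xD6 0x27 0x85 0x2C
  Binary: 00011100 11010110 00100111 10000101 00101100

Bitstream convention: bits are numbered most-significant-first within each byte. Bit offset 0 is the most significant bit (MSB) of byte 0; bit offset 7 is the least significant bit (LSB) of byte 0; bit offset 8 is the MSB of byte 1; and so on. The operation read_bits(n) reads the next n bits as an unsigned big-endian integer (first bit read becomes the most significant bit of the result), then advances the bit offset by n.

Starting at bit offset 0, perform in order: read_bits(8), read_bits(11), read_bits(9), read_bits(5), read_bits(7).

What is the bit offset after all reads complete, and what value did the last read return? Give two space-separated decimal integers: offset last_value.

Read 1: bits[0:8] width=8 -> value=28 (bin 00011100); offset now 8 = byte 1 bit 0; 32 bits remain
Read 2: bits[8:19] width=11 -> value=1713 (bin 11010110001); offset now 19 = byte 2 bit 3; 21 bits remain
Read 3: bits[19:28] width=9 -> value=120 (bin 001111000); offset now 28 = byte 3 bit 4; 12 bits remain
Read 4: bits[28:33] width=5 -> value=10 (bin 01010); offset now 33 = byte 4 bit 1; 7 bits remain
Read 5: bits[33:40] width=7 -> value=44 (bin 0101100); offset now 40 = byte 5 bit 0; 0 bits remain

Answer: 40 44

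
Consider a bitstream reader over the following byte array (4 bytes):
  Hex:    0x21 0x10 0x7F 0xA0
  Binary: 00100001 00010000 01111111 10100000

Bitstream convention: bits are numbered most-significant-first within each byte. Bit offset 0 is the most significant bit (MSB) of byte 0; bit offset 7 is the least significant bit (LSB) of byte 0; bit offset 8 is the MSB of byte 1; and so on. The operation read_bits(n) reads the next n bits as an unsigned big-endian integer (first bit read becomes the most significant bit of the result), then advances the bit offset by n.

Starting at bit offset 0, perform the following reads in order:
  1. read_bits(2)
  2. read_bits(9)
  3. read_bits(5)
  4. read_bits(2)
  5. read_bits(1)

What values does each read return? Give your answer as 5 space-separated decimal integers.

Answer: 0 264 16 1 1

Derivation:
Read 1: bits[0:2] width=2 -> value=0 (bin 00); offset now 2 = byte 0 bit 2; 30 bits remain
Read 2: bits[2:11] width=9 -> value=264 (bin 100001000); offset now 11 = byte 1 bit 3; 21 bits remain
Read 3: bits[11:16] width=5 -> value=16 (bin 10000); offset now 16 = byte 2 bit 0; 16 bits remain
Read 4: bits[16:18] width=2 -> value=1 (bin 01); offset now 18 = byte 2 bit 2; 14 bits remain
Read 5: bits[18:19] width=1 -> value=1 (bin 1); offset now 19 = byte 2 bit 3; 13 bits remain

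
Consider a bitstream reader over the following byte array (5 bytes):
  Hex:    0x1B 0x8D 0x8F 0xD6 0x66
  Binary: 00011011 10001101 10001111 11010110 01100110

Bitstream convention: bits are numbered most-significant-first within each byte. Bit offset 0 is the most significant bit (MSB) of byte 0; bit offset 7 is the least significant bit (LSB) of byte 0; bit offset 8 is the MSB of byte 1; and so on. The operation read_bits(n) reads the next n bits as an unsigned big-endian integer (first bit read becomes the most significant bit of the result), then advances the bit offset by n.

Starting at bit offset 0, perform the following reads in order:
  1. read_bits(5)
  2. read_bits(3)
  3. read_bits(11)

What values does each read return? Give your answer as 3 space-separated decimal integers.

Read 1: bits[0:5] width=5 -> value=3 (bin 00011); offset now 5 = byte 0 bit 5; 35 bits remain
Read 2: bits[5:8] width=3 -> value=3 (bin 011); offset now 8 = byte 1 bit 0; 32 bits remain
Read 3: bits[8:19] width=11 -> value=1132 (bin 10001101100); offset now 19 = byte 2 bit 3; 21 bits remain

Answer: 3 3 1132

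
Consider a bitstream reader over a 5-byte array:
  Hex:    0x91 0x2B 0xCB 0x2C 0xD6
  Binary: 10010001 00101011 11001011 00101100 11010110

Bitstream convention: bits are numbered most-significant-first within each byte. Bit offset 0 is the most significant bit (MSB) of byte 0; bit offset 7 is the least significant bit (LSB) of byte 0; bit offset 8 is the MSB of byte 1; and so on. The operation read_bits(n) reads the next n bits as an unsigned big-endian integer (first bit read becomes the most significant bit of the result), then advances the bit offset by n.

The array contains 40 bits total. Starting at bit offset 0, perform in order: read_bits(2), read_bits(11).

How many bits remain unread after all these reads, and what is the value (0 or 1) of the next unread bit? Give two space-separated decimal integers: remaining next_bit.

Answer: 27 0

Derivation:
Read 1: bits[0:2] width=2 -> value=2 (bin 10); offset now 2 = byte 0 bit 2; 38 bits remain
Read 2: bits[2:13] width=11 -> value=549 (bin 01000100101); offset now 13 = byte 1 bit 5; 27 bits remain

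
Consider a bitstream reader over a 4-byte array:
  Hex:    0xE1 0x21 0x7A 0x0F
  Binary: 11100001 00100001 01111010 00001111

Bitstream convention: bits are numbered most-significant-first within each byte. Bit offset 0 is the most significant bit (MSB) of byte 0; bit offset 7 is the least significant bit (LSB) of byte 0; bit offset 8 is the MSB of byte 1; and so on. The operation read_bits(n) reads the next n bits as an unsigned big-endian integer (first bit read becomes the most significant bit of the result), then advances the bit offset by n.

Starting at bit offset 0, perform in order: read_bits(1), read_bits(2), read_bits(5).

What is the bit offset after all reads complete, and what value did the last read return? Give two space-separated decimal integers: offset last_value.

Read 1: bits[0:1] width=1 -> value=1 (bin 1); offset now 1 = byte 0 bit 1; 31 bits remain
Read 2: bits[1:3] width=2 -> value=3 (bin 11); offset now 3 = byte 0 bit 3; 29 bits remain
Read 3: bits[3:8] width=5 -> value=1 (bin 00001); offset now 8 = byte 1 bit 0; 24 bits remain

Answer: 8 1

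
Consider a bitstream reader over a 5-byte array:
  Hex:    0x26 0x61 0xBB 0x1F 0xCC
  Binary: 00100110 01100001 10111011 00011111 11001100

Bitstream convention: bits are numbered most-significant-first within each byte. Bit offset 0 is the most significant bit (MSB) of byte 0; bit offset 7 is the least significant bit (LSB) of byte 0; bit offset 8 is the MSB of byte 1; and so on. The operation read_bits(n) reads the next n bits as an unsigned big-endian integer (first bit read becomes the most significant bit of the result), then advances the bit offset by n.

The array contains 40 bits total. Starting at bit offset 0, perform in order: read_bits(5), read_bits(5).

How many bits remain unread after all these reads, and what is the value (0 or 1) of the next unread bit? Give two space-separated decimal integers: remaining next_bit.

Answer: 30 1

Derivation:
Read 1: bits[0:5] width=5 -> value=4 (bin 00100); offset now 5 = byte 0 bit 5; 35 bits remain
Read 2: bits[5:10] width=5 -> value=25 (bin 11001); offset now 10 = byte 1 bit 2; 30 bits remain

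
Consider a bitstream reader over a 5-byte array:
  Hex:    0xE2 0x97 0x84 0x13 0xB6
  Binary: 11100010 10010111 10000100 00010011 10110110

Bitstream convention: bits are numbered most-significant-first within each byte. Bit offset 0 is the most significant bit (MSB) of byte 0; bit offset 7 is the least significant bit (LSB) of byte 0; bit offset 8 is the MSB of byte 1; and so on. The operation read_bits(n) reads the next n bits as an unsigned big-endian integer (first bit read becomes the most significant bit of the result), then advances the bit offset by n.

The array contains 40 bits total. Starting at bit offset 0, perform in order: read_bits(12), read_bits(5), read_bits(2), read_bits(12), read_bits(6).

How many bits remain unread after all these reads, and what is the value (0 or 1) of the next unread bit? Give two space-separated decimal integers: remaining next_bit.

Read 1: bits[0:12] width=12 -> value=3625 (bin 111000101001); offset now 12 = byte 1 bit 4; 28 bits remain
Read 2: bits[12:17] width=5 -> value=15 (bin 01111); offset now 17 = byte 2 bit 1; 23 bits remain
Read 3: bits[17:19] width=2 -> value=0 (bin 00); offset now 19 = byte 2 bit 3; 21 bits remain
Read 4: bits[19:31] width=12 -> value=521 (bin 001000001001); offset now 31 = byte 3 bit 7; 9 bits remain
Read 5: bits[31:37] width=6 -> value=54 (bin 110110); offset now 37 = byte 4 bit 5; 3 bits remain

Answer: 3 1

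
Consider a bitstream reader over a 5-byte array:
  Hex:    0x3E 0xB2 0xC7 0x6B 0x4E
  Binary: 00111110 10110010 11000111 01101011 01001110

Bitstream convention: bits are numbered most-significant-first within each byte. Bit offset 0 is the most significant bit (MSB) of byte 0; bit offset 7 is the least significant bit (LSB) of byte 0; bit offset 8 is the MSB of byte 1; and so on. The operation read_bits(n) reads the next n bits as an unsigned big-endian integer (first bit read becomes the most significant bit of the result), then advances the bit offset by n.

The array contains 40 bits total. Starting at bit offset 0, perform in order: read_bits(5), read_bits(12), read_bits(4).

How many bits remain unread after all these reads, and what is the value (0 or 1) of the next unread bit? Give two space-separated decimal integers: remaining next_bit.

Answer: 19 1

Derivation:
Read 1: bits[0:5] width=5 -> value=7 (bin 00111); offset now 5 = byte 0 bit 5; 35 bits remain
Read 2: bits[5:17] width=12 -> value=3429 (bin 110101100101); offset now 17 = byte 2 bit 1; 23 bits remain
Read 3: bits[17:21] width=4 -> value=8 (bin 1000); offset now 21 = byte 2 bit 5; 19 bits remain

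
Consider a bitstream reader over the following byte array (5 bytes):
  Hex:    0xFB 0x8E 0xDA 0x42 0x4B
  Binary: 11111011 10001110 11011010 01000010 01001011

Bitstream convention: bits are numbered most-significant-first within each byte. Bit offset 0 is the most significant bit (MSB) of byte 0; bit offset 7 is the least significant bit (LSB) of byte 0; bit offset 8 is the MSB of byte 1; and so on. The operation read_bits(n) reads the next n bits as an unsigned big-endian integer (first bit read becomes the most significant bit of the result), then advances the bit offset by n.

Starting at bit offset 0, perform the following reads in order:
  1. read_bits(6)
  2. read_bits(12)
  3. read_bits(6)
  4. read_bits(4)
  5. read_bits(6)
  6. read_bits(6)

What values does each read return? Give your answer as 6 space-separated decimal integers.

Read 1: bits[0:6] width=6 -> value=62 (bin 111110); offset now 6 = byte 0 bit 6; 34 bits remain
Read 2: bits[6:18] width=12 -> value=3643 (bin 111000111011); offset now 18 = byte 2 bit 2; 22 bits remain
Read 3: bits[18:24] width=6 -> value=26 (bin 011010); offset now 24 = byte 3 bit 0; 16 bits remain
Read 4: bits[24:28] width=4 -> value=4 (bin 0100); offset now 28 = byte 3 bit 4; 12 bits remain
Read 5: bits[28:34] width=6 -> value=9 (bin 001001); offset now 34 = byte 4 bit 2; 6 bits remain
Read 6: bits[34:40] width=6 -> value=11 (bin 001011); offset now 40 = byte 5 bit 0; 0 bits remain

Answer: 62 3643 26 4 9 11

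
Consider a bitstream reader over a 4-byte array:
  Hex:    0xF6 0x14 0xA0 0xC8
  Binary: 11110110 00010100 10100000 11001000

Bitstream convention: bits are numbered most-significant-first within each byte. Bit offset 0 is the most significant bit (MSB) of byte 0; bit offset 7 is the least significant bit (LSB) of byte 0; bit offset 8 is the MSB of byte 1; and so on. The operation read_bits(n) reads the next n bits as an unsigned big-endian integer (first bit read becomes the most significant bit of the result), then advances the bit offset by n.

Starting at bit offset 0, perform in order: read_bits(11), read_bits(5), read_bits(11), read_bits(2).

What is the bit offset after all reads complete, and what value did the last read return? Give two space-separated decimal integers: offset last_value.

Answer: 29 1

Derivation:
Read 1: bits[0:11] width=11 -> value=1968 (bin 11110110000); offset now 11 = byte 1 bit 3; 21 bits remain
Read 2: bits[11:16] width=5 -> value=20 (bin 10100); offset now 16 = byte 2 bit 0; 16 bits remain
Read 3: bits[16:27] width=11 -> value=1286 (bin 10100000110); offset now 27 = byte 3 bit 3; 5 bits remain
Read 4: bits[27:29] width=2 -> value=1 (bin 01); offset now 29 = byte 3 bit 5; 3 bits remain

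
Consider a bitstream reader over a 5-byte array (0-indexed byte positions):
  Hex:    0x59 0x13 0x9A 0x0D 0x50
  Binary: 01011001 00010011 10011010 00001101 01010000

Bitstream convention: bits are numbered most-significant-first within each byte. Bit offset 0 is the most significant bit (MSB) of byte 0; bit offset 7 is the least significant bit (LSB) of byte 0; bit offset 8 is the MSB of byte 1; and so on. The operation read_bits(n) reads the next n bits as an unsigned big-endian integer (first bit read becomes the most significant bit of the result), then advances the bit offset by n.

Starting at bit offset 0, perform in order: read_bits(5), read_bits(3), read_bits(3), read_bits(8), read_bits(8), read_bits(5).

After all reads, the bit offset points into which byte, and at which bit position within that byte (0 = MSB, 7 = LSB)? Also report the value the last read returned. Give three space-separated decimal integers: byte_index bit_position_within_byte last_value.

Read 1: bits[0:5] width=5 -> value=11 (bin 01011); offset now 5 = byte 0 bit 5; 35 bits remain
Read 2: bits[5:8] width=3 -> value=1 (bin 001); offset now 8 = byte 1 bit 0; 32 bits remain
Read 3: bits[8:11] width=3 -> value=0 (bin 000); offset now 11 = byte 1 bit 3; 29 bits remain
Read 4: bits[11:19] width=8 -> value=156 (bin 10011100); offset now 19 = byte 2 bit 3; 21 bits remain
Read 5: bits[19:27] width=8 -> value=208 (bin 11010000); offset now 27 = byte 3 bit 3; 13 bits remain
Read 6: bits[27:32] width=5 -> value=13 (bin 01101); offset now 32 = byte 4 bit 0; 8 bits remain

Answer: 4 0 13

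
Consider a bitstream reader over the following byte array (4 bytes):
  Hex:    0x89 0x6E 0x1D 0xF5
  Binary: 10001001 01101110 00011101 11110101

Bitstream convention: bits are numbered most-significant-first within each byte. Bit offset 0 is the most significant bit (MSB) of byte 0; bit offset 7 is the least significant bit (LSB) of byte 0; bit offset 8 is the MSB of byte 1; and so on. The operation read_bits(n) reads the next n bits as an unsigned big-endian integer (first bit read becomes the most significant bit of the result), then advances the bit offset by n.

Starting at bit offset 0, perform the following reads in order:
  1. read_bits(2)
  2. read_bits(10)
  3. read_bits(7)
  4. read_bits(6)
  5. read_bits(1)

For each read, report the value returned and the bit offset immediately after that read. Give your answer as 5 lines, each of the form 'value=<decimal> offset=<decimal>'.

Answer: value=2 offset=2
value=150 offset=12
value=112 offset=19
value=59 offset=25
value=1 offset=26

Derivation:
Read 1: bits[0:2] width=2 -> value=2 (bin 10); offset now 2 = byte 0 bit 2; 30 bits remain
Read 2: bits[2:12] width=10 -> value=150 (bin 0010010110); offset now 12 = byte 1 bit 4; 20 bits remain
Read 3: bits[12:19] width=7 -> value=112 (bin 1110000); offset now 19 = byte 2 bit 3; 13 bits remain
Read 4: bits[19:25] width=6 -> value=59 (bin 111011); offset now 25 = byte 3 bit 1; 7 bits remain
Read 5: bits[25:26] width=1 -> value=1 (bin 1); offset now 26 = byte 3 bit 2; 6 bits remain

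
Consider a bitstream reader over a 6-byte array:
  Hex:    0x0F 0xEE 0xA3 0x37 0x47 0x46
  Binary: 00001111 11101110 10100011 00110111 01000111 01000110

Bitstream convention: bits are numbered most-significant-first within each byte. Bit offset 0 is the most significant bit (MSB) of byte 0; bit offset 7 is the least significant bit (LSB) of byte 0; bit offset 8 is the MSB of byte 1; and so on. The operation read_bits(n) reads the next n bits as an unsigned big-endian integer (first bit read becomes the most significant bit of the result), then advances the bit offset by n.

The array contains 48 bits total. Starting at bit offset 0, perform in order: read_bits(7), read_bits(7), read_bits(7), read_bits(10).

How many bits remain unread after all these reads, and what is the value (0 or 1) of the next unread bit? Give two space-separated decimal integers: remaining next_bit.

Read 1: bits[0:7] width=7 -> value=7 (bin 0000111); offset now 7 = byte 0 bit 7; 41 bits remain
Read 2: bits[7:14] width=7 -> value=123 (bin 1111011); offset now 14 = byte 1 bit 6; 34 bits remain
Read 3: bits[14:21] width=7 -> value=84 (bin 1010100); offset now 21 = byte 2 bit 5; 27 bits remain
Read 4: bits[21:31] width=10 -> value=411 (bin 0110011011); offset now 31 = byte 3 bit 7; 17 bits remain

Answer: 17 1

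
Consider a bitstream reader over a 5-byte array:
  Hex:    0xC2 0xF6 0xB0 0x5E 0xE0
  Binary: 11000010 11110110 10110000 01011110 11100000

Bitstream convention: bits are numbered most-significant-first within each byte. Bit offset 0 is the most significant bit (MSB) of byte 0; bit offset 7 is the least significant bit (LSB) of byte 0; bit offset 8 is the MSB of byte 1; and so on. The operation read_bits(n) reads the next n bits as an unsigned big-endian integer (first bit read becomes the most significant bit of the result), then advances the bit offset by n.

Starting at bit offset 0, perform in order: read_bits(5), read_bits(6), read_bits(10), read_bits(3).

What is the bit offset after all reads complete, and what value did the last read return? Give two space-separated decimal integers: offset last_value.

Read 1: bits[0:5] width=5 -> value=24 (bin 11000); offset now 5 = byte 0 bit 5; 35 bits remain
Read 2: bits[5:11] width=6 -> value=23 (bin 010111); offset now 11 = byte 1 bit 3; 29 bits remain
Read 3: bits[11:21] width=10 -> value=726 (bin 1011010110); offset now 21 = byte 2 bit 5; 19 bits remain
Read 4: bits[21:24] width=3 -> value=0 (bin 000); offset now 24 = byte 3 bit 0; 16 bits remain

Answer: 24 0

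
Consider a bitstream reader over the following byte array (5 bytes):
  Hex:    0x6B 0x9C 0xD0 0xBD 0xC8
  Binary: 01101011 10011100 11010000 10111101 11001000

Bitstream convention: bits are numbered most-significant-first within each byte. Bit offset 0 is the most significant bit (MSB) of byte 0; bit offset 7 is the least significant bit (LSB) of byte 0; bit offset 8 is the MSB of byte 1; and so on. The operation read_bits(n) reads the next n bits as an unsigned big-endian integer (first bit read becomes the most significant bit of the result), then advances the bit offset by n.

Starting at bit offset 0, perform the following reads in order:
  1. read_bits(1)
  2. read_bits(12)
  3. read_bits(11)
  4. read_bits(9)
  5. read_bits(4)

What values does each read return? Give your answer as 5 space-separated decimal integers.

Read 1: bits[0:1] width=1 -> value=0 (bin 0); offset now 1 = byte 0 bit 1; 39 bits remain
Read 2: bits[1:13] width=12 -> value=3443 (bin 110101110011); offset now 13 = byte 1 bit 5; 27 bits remain
Read 3: bits[13:24] width=11 -> value=1232 (bin 10011010000); offset now 24 = byte 3 bit 0; 16 bits remain
Read 4: bits[24:33] width=9 -> value=379 (bin 101111011); offset now 33 = byte 4 bit 1; 7 bits remain
Read 5: bits[33:37] width=4 -> value=9 (bin 1001); offset now 37 = byte 4 bit 5; 3 bits remain

Answer: 0 3443 1232 379 9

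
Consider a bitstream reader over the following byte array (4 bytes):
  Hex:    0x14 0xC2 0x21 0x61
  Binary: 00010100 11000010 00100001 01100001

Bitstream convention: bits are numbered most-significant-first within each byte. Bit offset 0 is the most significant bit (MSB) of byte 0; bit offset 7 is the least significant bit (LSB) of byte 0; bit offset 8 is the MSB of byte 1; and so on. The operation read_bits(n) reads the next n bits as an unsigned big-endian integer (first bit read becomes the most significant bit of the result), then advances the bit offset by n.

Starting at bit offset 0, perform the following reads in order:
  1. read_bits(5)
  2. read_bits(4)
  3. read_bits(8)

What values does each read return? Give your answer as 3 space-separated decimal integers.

Read 1: bits[0:5] width=5 -> value=2 (bin 00010); offset now 5 = byte 0 bit 5; 27 bits remain
Read 2: bits[5:9] width=4 -> value=9 (bin 1001); offset now 9 = byte 1 bit 1; 23 bits remain
Read 3: bits[9:17] width=8 -> value=132 (bin 10000100); offset now 17 = byte 2 bit 1; 15 bits remain

Answer: 2 9 132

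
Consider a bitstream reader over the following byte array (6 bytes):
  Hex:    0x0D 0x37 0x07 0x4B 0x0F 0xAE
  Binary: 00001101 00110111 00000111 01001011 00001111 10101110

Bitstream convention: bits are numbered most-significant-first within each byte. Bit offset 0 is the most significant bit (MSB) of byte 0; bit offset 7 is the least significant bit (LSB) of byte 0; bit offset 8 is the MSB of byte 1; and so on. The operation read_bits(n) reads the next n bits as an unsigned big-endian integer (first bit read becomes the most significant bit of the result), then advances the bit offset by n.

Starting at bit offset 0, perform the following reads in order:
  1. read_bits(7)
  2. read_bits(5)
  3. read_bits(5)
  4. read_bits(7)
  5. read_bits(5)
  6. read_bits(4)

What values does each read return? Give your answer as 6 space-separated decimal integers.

Read 1: bits[0:7] width=7 -> value=6 (bin 0000110); offset now 7 = byte 0 bit 7; 41 bits remain
Read 2: bits[7:12] width=5 -> value=19 (bin 10011); offset now 12 = byte 1 bit 4; 36 bits remain
Read 3: bits[12:17] width=5 -> value=14 (bin 01110); offset now 17 = byte 2 bit 1; 31 bits remain
Read 4: bits[17:24] width=7 -> value=7 (bin 0000111); offset now 24 = byte 3 bit 0; 24 bits remain
Read 5: bits[24:29] width=5 -> value=9 (bin 01001); offset now 29 = byte 3 bit 5; 19 bits remain
Read 6: bits[29:33] width=4 -> value=6 (bin 0110); offset now 33 = byte 4 bit 1; 15 bits remain

Answer: 6 19 14 7 9 6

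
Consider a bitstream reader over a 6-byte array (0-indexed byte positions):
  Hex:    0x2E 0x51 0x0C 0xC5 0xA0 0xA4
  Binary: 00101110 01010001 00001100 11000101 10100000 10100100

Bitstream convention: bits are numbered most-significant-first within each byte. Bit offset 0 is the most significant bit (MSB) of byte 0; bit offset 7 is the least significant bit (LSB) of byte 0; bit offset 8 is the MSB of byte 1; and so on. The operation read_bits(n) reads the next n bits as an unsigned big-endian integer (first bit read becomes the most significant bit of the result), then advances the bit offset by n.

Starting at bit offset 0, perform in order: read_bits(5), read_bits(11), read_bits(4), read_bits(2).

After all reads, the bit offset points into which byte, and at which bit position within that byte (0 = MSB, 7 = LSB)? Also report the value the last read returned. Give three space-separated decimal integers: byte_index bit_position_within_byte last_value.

Answer: 2 6 3

Derivation:
Read 1: bits[0:5] width=5 -> value=5 (bin 00101); offset now 5 = byte 0 bit 5; 43 bits remain
Read 2: bits[5:16] width=11 -> value=1617 (bin 11001010001); offset now 16 = byte 2 bit 0; 32 bits remain
Read 3: bits[16:20] width=4 -> value=0 (bin 0000); offset now 20 = byte 2 bit 4; 28 bits remain
Read 4: bits[20:22] width=2 -> value=3 (bin 11); offset now 22 = byte 2 bit 6; 26 bits remain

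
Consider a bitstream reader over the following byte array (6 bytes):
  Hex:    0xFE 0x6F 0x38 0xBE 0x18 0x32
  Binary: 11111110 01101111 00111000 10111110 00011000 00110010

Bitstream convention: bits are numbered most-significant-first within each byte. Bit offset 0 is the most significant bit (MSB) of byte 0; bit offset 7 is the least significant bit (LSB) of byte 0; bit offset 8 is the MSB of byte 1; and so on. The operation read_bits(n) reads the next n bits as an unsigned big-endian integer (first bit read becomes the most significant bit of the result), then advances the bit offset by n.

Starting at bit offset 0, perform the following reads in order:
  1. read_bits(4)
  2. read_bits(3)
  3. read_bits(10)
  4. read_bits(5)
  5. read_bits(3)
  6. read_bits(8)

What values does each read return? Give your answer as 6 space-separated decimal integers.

Read 1: bits[0:4] width=4 -> value=15 (bin 1111); offset now 4 = byte 0 bit 4; 44 bits remain
Read 2: bits[4:7] width=3 -> value=7 (bin 111); offset now 7 = byte 0 bit 7; 41 bits remain
Read 3: bits[7:17] width=10 -> value=222 (bin 0011011110); offset now 17 = byte 2 bit 1; 31 bits remain
Read 4: bits[17:22] width=5 -> value=14 (bin 01110); offset now 22 = byte 2 bit 6; 26 bits remain
Read 5: bits[22:25] width=3 -> value=1 (bin 001); offset now 25 = byte 3 bit 1; 23 bits remain
Read 6: bits[25:33] width=8 -> value=124 (bin 01111100); offset now 33 = byte 4 bit 1; 15 bits remain

Answer: 15 7 222 14 1 124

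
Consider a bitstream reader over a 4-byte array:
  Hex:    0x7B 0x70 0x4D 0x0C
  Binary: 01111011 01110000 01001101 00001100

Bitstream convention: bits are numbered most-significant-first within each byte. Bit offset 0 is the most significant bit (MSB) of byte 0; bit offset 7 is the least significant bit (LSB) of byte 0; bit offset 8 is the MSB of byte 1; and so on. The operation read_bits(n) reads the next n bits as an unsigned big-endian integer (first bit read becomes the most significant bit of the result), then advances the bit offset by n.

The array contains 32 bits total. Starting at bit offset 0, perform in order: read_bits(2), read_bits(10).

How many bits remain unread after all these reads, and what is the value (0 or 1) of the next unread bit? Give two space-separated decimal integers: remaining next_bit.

Answer: 20 0

Derivation:
Read 1: bits[0:2] width=2 -> value=1 (bin 01); offset now 2 = byte 0 bit 2; 30 bits remain
Read 2: bits[2:12] width=10 -> value=951 (bin 1110110111); offset now 12 = byte 1 bit 4; 20 bits remain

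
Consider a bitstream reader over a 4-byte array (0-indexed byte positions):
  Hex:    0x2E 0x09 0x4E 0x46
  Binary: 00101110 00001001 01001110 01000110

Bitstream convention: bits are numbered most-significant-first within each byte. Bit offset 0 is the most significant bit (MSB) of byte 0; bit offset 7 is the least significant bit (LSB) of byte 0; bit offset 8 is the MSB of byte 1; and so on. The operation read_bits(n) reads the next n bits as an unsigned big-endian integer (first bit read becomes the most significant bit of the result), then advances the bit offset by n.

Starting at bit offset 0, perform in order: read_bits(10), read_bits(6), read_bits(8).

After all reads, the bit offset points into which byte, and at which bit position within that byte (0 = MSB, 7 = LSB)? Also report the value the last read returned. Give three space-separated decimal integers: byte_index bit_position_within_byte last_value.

Answer: 3 0 78

Derivation:
Read 1: bits[0:10] width=10 -> value=184 (bin 0010111000); offset now 10 = byte 1 bit 2; 22 bits remain
Read 2: bits[10:16] width=6 -> value=9 (bin 001001); offset now 16 = byte 2 bit 0; 16 bits remain
Read 3: bits[16:24] width=8 -> value=78 (bin 01001110); offset now 24 = byte 3 bit 0; 8 bits remain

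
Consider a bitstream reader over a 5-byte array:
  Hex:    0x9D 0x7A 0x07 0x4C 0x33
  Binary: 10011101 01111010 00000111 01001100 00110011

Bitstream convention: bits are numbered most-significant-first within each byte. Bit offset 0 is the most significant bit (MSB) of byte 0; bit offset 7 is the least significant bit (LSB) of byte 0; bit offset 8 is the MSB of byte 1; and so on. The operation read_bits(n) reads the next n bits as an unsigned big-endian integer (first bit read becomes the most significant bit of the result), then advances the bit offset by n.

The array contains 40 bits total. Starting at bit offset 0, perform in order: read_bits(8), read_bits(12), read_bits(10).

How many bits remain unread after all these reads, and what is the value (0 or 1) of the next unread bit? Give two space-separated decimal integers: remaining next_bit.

Read 1: bits[0:8] width=8 -> value=157 (bin 10011101); offset now 8 = byte 1 bit 0; 32 bits remain
Read 2: bits[8:20] width=12 -> value=1952 (bin 011110100000); offset now 20 = byte 2 bit 4; 20 bits remain
Read 3: bits[20:30] width=10 -> value=467 (bin 0111010011); offset now 30 = byte 3 bit 6; 10 bits remain

Answer: 10 0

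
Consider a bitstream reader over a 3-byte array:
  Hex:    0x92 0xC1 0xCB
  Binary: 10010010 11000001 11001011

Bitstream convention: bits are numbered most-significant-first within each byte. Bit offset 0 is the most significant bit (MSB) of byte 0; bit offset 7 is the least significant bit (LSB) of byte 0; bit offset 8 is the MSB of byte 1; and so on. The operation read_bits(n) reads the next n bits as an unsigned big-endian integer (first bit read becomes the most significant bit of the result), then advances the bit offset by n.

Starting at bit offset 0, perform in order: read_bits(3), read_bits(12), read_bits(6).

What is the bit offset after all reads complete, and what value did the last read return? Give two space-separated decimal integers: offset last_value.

Answer: 21 57

Derivation:
Read 1: bits[0:3] width=3 -> value=4 (bin 100); offset now 3 = byte 0 bit 3; 21 bits remain
Read 2: bits[3:15] width=12 -> value=2400 (bin 100101100000); offset now 15 = byte 1 bit 7; 9 bits remain
Read 3: bits[15:21] width=6 -> value=57 (bin 111001); offset now 21 = byte 2 bit 5; 3 bits remain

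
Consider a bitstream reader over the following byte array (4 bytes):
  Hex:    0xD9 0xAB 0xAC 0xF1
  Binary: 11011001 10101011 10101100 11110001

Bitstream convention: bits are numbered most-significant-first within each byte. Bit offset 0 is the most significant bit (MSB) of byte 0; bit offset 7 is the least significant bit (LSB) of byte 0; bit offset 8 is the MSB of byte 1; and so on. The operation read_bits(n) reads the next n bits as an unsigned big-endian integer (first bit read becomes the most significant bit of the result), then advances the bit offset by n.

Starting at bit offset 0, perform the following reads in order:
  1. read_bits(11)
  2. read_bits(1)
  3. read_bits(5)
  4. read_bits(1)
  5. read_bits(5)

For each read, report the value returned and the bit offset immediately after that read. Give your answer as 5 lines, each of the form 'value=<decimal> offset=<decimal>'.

Read 1: bits[0:11] width=11 -> value=1741 (bin 11011001101); offset now 11 = byte 1 bit 3; 21 bits remain
Read 2: bits[11:12] width=1 -> value=0 (bin 0); offset now 12 = byte 1 bit 4; 20 bits remain
Read 3: bits[12:17] width=5 -> value=23 (bin 10111); offset now 17 = byte 2 bit 1; 15 bits remain
Read 4: bits[17:18] width=1 -> value=0 (bin 0); offset now 18 = byte 2 bit 2; 14 bits remain
Read 5: bits[18:23] width=5 -> value=22 (bin 10110); offset now 23 = byte 2 bit 7; 9 bits remain

Answer: value=1741 offset=11
value=0 offset=12
value=23 offset=17
value=0 offset=18
value=22 offset=23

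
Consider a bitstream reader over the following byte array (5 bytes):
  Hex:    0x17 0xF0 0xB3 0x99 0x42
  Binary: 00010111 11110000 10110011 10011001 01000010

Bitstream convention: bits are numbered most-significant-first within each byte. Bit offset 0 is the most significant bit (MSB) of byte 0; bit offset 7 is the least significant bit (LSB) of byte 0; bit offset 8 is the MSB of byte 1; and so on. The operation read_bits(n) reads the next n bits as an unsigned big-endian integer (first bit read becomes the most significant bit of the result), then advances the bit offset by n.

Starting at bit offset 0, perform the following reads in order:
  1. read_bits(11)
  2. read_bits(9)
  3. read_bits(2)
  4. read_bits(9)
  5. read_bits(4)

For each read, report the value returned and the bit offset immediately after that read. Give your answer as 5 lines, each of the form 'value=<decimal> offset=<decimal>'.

Answer: value=191 offset=11
value=267 offset=20
value=0 offset=22
value=460 offset=31
value=10 offset=35

Derivation:
Read 1: bits[0:11] width=11 -> value=191 (bin 00010111111); offset now 11 = byte 1 bit 3; 29 bits remain
Read 2: bits[11:20] width=9 -> value=267 (bin 100001011); offset now 20 = byte 2 bit 4; 20 bits remain
Read 3: bits[20:22] width=2 -> value=0 (bin 00); offset now 22 = byte 2 bit 6; 18 bits remain
Read 4: bits[22:31] width=9 -> value=460 (bin 111001100); offset now 31 = byte 3 bit 7; 9 bits remain
Read 5: bits[31:35] width=4 -> value=10 (bin 1010); offset now 35 = byte 4 bit 3; 5 bits remain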